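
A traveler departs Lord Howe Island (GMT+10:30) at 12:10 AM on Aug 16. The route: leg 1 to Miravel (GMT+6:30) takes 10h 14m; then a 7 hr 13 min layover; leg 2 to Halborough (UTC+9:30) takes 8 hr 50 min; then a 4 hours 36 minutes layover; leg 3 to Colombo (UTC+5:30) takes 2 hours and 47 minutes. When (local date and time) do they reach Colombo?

Convert departure to UTC: 12:10 AM − 10:30 = 1:40 PM UTC on Aug 15.
Add 10 hours and 14 minutes leg 1 → 11:54 PM UTC.
Add 7 hours 13 minutes layover in Miravel → 7:07 AM UTC (Aug 16).
Add 8 hours 50 minutes leg 2 → 3:57 PM UTC.
Add 4 hours 36 minutes layover in Halborough → 8:33 PM UTC.
Add 2 hours and 47 minutes leg 3 → 11:20 PM UTC.
Colombo is UTC+5:30, so local arrival = 11:20 PM + 5:30 = 4:50 AM on Aug 17.

4:50 AM on August 17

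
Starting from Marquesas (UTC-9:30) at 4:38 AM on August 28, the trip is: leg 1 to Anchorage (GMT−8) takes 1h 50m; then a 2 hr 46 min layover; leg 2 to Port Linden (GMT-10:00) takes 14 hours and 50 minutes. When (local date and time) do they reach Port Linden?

Convert departure to UTC: 4:38 AM + 9:30 = 2:08 PM UTC on Aug 28.
Add 1 hour and 50 minutes leg 1 → 3:58 PM UTC.
Add 2 hours 46 minutes layover in Anchorage → 6:44 PM UTC.
Add 14 hours and 50 minutes leg 2 → 9:34 AM UTC (Aug 29).
Port Linden is UTC−10:00, so local arrival = 9:34 AM − 10:00 = 11:34 PM on Aug 28.

11:34 PM on August 28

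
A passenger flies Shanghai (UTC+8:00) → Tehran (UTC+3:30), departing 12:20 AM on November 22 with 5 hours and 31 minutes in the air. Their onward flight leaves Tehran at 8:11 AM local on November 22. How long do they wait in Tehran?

Convert departure to UTC: 12:20 AM − 8:00 = 4:20 PM UTC on Nov 21.
Add 5 hours 31 minutes flight time → 9:51 PM UTC.
Tehran is UTC+3:30, so local arrival = 9:51 PM + 3:30 = 1:21 AM on Nov 22.
Layover = 8:11 AM − 1:21 AM = 6 hours 50 minutes.

6 hours 50 minutes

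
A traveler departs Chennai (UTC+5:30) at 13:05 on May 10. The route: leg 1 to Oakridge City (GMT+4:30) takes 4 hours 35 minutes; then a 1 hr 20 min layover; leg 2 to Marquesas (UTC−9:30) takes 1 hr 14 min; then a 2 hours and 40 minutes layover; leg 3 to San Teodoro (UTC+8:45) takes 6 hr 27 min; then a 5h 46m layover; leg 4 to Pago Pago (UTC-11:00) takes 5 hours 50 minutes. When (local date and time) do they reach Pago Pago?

Convert departure to UTC: 13:05 − 5:30 = 07:35 UTC on May 10.
Add 4 hours 35 minutes leg 1 → 12:10 UTC.
Add 1 hour and 20 minutes layover in Oakridge City → 13:30 UTC.
Add 1 hour and 14 minutes leg 2 → 14:44 UTC.
Add 2 hours and 40 minutes layover in Marquesas → 17:24 UTC.
Add 6 hours and 27 minutes leg 3 → 23:51 UTC.
Add 5 hours 46 minutes layover in San Teodoro → 05:37 UTC (May 11).
Add 5 hours 50 minutes leg 4 → 11:27 UTC.
Pago Pago is UTC−11:00, so local arrival = 11:27 − 11:00 = 00:27 on May 11.

00:27 on May 11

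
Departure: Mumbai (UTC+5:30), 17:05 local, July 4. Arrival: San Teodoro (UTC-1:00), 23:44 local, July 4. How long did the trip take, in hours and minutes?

13 hours 9 minutes

Departure in UTC: 17:05 − 5:30 = 11:35 on Jul 4.
Arrival in UTC: 23:44 + 1:00 = 00:44 on Jul 5.
Elapsed = 00:44 − 11:35 (+1 day) = 13 hours 9 minutes.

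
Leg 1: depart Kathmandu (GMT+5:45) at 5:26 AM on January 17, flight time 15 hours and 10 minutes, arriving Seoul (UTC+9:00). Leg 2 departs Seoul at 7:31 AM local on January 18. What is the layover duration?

7 hours 40 minutes

Convert departure to UTC: 5:26 AM − 5:45 = 11:41 PM UTC on Jan 16.
Add 15 hours and 10 minutes flight time → 2:51 PM UTC (Jan 17).
Seoul is UTC+9:00, so local arrival = 2:51 PM + 9:00 = 11:51 PM on Jan 17.
Layover = 7:31 AM − 11:51 PM (+1 day) = 7 hours 40 minutes.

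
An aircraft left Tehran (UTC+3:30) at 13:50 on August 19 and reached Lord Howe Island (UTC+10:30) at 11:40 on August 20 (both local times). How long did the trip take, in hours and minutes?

14 hours 50 minutes

Departure in UTC: 13:50 − 3:30 = 10:20 on Aug 19.
Arrival in UTC: 11:40 − 10:30 = 01:10 on Aug 20.
Elapsed = 01:10 − 10:20 (+1 day) = 14 hours 50 minutes.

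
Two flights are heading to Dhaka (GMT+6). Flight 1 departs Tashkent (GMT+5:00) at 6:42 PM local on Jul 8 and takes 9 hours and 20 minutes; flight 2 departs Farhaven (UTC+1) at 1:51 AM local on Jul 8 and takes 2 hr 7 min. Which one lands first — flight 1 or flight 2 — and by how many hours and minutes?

Flight 1 in UTC: 6:42 PM − 5:00 = 1:42 PM on Jul 8.
+9 hours 20 minutes → arrive 11:02 PM UTC on Jul 8.
Flight 2 in UTC: 1:51 AM − 1:00 = 12:51 AM on Jul 8.
+2 hours and 7 minutes → arrive 2:58 AM UTC on Jul 8.
Flight 2 lands earlier by 20 hours 4 minutes.

the second, by 20 hours 4 minutes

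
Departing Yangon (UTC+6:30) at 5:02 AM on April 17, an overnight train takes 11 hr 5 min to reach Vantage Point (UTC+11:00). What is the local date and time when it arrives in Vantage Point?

8:37 PM on April 17

Convert departure to UTC: 5:02 AM − 6:30 = 10:32 PM UTC on Apr 16.
Add 11 hours and 5 minutes travel time → 9:37 AM UTC (Apr 17).
Vantage Point is UTC+11:00, so local arrival = 9:37 AM + 11:00 = 8:37 PM on Apr 17.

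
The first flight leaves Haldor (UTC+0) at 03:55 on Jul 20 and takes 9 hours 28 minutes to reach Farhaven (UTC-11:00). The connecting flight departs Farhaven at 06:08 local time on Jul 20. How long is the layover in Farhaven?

3 hours 45 minutes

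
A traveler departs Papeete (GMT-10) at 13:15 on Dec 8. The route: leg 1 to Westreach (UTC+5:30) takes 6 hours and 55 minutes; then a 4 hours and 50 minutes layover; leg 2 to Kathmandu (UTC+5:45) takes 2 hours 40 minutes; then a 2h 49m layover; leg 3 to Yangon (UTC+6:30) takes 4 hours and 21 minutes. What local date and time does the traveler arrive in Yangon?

Convert departure to UTC: 13:15 + 10:00 = 23:15 UTC on Dec 8.
Add 6 hours 55 minutes leg 1 → 06:10 UTC (Dec 9).
Add 4 hours and 50 minutes layover in Westreach → 11:00 UTC.
Add 2 hours and 40 minutes leg 2 → 13:40 UTC.
Add 2 hours 49 minutes layover in Kathmandu → 16:29 UTC.
Add 4 hours 21 minutes leg 3 → 20:50 UTC.
Yangon is UTC+6:30, so local arrival = 20:50 + 6:30 = 03:20 on Dec 10.

03:20 on December 10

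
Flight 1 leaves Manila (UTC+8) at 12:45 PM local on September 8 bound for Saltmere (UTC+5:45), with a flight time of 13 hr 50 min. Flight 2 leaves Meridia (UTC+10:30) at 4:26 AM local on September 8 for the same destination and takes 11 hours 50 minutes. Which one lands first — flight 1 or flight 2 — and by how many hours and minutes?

the second, by 12 hours 49 minutes

Flight 1 in UTC: 12:45 PM − 8:00 = 4:45 AM on Sep 8.
+13 hours 50 minutes → arrive 6:35 PM UTC on Sep 8.
Flight 2 in UTC: 4:26 AM − 10:30 = 5:56 PM on Sep 7.
+11 hours 50 minutes → arrive 5:46 AM UTC on Sep 8.
Flight 2 lands earlier by 12 hours 49 minutes.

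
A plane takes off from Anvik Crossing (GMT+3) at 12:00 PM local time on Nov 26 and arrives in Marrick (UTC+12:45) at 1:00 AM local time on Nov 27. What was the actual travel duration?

Departure in UTC: 12:00 PM − 3:00 = 9:00 AM on Nov 26.
Arrival in UTC: 1:00 AM − 12:45 = 12:15 PM on Nov 26.
Elapsed = 12:15 PM − 9:00 AM = 3 hours 15 minutes.

3 hours 15 minutes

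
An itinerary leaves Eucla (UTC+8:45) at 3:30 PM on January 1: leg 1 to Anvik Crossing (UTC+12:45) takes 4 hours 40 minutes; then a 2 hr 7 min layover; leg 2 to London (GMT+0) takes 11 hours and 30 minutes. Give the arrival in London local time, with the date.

Convert departure to UTC: 3:30 PM − 8:45 = 6:45 AM UTC on Jan 1.
Add 4 hours 40 minutes leg 1 → 11:25 AM UTC.
Add 2 hours and 7 minutes layover in Anvik Crossing → 1:32 PM UTC.
Add 11 hours 30 minutes leg 2 → 1:02 AM UTC (Jan 2).
London is UTC+0, so local arrival is the same: 1:02 AM on Jan 2.

1:02 AM on January 2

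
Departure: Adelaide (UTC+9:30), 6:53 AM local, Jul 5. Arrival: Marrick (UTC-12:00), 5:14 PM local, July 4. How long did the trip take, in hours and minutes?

7 hours 51 minutes

Departure in UTC: 6:53 AM − 9:30 = 9:23 PM on Jul 4.
Arrival in UTC: 5:14 PM + 12:00 = 5:14 AM on Jul 5.
Elapsed = 5:14 AM − 9:23 PM (+1 day) = 7 hours 51 minutes.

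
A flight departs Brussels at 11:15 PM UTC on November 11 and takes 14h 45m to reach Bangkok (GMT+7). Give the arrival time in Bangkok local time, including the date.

9:00 PM on November 12

Departure is given in UTC: 11:15 PM on Nov 11.
Add 14 hours 45 minutes → 2:00 PM UTC (Nov 12).
Bangkok is UTC+7:00: 2:00 PM + 7:00 = 9:00 PM on Nov 12.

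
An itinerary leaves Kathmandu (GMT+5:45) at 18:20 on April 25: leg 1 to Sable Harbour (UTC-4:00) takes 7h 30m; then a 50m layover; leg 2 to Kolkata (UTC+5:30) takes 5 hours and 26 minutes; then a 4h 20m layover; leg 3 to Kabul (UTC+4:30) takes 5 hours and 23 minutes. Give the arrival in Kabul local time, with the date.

16:34 on April 26

Convert departure to UTC: 18:20 − 5:45 = 12:35 UTC on Apr 25.
Add 7 hours and 30 minutes leg 1 → 20:05 UTC.
Add 50 minutes layover in Sable Harbour → 20:55 UTC.
Add 5 hours 26 minutes leg 2 → 02:21 UTC (Apr 26).
Add 4 hours 20 minutes layover in Kolkata → 06:41 UTC.
Add 5 hours and 23 minutes leg 3 → 12:04 UTC.
Kabul is UTC+4:30, so local arrival = 12:04 + 4:30 = 16:34 on Apr 26.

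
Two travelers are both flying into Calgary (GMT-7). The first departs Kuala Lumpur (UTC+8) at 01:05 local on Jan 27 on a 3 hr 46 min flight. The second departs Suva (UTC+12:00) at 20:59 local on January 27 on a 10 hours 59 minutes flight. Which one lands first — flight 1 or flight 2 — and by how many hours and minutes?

Flight 1 in UTC: 01:05 − 8:00 = 17:05 on Jan 26.
+3 hours and 46 minutes → arrive 20:51 UTC on Jan 26.
Flight 2 in UTC: 20:59 − 12:00 = 08:59 on Jan 27.
+10 hours and 59 minutes → arrive 19:58 UTC on Jan 27.
Flight 1 lands earlier by 23 hours 7 minutes.

the first, by 23 hours 7 minutes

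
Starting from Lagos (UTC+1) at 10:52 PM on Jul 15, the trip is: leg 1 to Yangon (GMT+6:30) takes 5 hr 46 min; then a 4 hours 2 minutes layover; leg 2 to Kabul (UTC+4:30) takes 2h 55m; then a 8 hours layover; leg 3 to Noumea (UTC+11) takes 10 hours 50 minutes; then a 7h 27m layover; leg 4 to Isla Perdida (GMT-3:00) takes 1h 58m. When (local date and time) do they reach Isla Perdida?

Convert departure to UTC: 10:52 PM − 1:00 = 9:52 PM UTC on Jul 15.
Add 5 hours 46 minutes leg 1 → 3:38 AM UTC (Jul 16).
Add 4 hours and 2 minutes layover in Yangon → 7:40 AM UTC.
Add 2 hours 55 minutes leg 2 → 10:35 AM UTC.
Add 8 hours layover in Kabul → 6:35 PM UTC.
Add 10 hours and 50 minutes leg 3 → 5:25 AM UTC (Jul 17).
Add 7 hours and 27 minutes layover in Noumea → 12:52 PM UTC.
Add 1 hour 58 minutes leg 4 → 2:50 PM UTC.
Isla Perdida is UTC−3:00, so local arrival = 2:50 PM − 3:00 = 11:50 AM on Jul 17.

11:50 AM on Jul 17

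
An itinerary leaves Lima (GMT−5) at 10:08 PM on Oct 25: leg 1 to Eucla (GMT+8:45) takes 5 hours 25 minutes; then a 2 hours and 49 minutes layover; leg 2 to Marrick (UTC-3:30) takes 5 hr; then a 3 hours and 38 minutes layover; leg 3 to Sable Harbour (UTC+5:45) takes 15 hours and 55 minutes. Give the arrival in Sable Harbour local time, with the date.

5:40 PM on October 27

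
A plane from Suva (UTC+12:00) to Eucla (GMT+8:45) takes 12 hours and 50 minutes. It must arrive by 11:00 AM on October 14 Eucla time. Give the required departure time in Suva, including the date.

1:25 AM on Oct 14

Target arrival in UTC: 11:00 AM − 8:45 = 2:15 AM on Oct 14.
Subtract 12 hours and 50 minutes → departure 1:25 PM UTC on Oct 13.
Suva is UTC+12:00: 1:25 PM + 12:00 = 1:25 AM on Oct 14.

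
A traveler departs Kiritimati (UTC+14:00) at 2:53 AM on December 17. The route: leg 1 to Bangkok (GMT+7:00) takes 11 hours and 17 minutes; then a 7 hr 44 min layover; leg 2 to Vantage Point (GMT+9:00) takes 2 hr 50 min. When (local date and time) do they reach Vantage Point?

7:44 PM on Dec 17

Convert departure to UTC: 2:53 AM − 14:00 = 12:53 PM UTC on Dec 16.
Add 11 hours and 17 minutes leg 1 → 12:10 AM UTC (Dec 17).
Add 7 hours and 44 minutes layover in Bangkok → 7:54 AM UTC.
Add 2 hours 50 minutes leg 2 → 10:44 AM UTC.
Vantage Point is UTC+9:00, so local arrival = 10:44 AM + 9:00 = 7:44 PM on Dec 17.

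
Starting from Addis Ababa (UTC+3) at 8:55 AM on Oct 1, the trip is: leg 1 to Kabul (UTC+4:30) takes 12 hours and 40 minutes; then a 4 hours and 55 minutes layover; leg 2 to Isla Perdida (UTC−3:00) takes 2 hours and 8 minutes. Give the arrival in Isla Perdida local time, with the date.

Convert departure to UTC: 8:55 AM − 3:00 = 5:55 AM UTC on Oct 1.
Add 12 hours 40 minutes leg 1 → 6:35 PM UTC.
Add 4 hours 55 minutes layover in Kabul → 11:30 PM UTC.
Add 2 hours and 8 minutes leg 2 → 1:38 AM UTC (Oct 2).
Isla Perdida is UTC−3:00, so local arrival = 1:38 AM − 3:00 = 10:38 PM on Oct 1.

10:38 PM on October 1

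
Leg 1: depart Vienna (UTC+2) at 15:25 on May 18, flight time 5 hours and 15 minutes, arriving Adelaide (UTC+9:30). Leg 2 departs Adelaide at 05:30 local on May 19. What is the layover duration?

1 hour 20 minutes

Convert departure to UTC: 15:25 − 2:00 = 13:25 UTC on May 18.
Add 5 hours and 15 minutes flight time → 18:40 UTC.
Adelaide is UTC+9:30, so local arrival = 18:40 + 9:30 = 04:10 on May 19.
Layover = 05:30 − 04:10 = 1 hour 20 minutes.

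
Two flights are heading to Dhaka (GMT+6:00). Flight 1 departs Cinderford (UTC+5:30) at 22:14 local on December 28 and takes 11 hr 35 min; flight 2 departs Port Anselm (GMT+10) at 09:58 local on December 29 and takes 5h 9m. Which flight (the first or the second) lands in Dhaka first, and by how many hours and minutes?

Flight 1 in UTC: 22:14 − 5:30 = 16:44 on Dec 28.
+11 hours 35 minutes → arrive 04:19 UTC on Dec 29.
Flight 2 in UTC: 09:58 − 10:00 = 23:58 on Dec 28.
+5 hours 9 minutes → arrive 05:07 UTC on Dec 29.
Flight 1 lands earlier by 48 minutes.

the first, by 48 minutes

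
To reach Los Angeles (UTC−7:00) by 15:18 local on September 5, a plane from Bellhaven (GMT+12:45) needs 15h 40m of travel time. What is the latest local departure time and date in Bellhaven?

19:23 on September 5

Target arrival in UTC: 15:18 + 7:00 = 22:18 on Sep 5.
Subtract 15 hours and 40 minutes → departure 06:38 UTC on Sep 5.
Bellhaven is UTC+12:45: 06:38 + 12:45 = 19:23 on Sep 5.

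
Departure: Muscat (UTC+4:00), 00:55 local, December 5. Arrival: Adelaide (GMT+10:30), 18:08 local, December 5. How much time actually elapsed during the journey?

10 hours 43 minutes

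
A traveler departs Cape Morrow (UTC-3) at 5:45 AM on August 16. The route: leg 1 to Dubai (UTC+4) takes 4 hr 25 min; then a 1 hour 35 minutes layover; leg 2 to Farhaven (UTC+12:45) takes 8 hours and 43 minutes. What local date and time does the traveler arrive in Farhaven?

Convert departure to UTC: 5:45 AM + 3:00 = 8:45 AM UTC on Aug 16.
Add 4 hours and 25 minutes leg 1 → 1:10 PM UTC.
Add 1 hour 35 minutes layover in Dubai → 2:45 PM UTC.
Add 8 hours 43 minutes leg 2 → 11:28 PM UTC.
Farhaven is UTC+12:45, so local arrival = 11:28 PM + 12:45 = 12:13 PM on Aug 17.

12:13 PM on August 17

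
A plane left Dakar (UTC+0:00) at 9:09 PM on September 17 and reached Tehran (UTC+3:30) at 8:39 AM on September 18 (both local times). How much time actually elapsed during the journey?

8 hours

Departure is already UTC: 9:09 PM on Sep 17.
Arrival in UTC: 8:39 AM − 3:30 = 5:09 AM on Sep 18.
Elapsed = 5:09 AM − 9:09 PM (+1 day) = 8 hours.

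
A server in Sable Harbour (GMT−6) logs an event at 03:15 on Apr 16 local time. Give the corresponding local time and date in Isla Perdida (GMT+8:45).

In UTC: 03:15 + 6:00 = 09:15 on Apr 16.
Isla Perdida is UTC+8:45: 09:15 + 8:45 = 18:00 on Apr 16.

18:00 on April 16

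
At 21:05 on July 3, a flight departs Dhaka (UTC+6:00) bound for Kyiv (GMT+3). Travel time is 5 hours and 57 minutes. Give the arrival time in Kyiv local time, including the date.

Convert departure to UTC: 21:05 − 6:00 = 15:05 UTC on Jul 3.
Add 5 hours 57 minutes travel time → 21:02 UTC.
Kyiv is UTC+3:00, so local arrival = 21:02 + 3:00 = 00:02 on Jul 4.

00:02 on July 4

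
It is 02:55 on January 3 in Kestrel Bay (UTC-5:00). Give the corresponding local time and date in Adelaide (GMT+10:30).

18:25 on January 3

In UTC: 02:55 + 5:00 = 07:55 on Jan 3.
Adelaide is UTC+10:30: 07:55 + 10:30 = 18:25 on Jan 3.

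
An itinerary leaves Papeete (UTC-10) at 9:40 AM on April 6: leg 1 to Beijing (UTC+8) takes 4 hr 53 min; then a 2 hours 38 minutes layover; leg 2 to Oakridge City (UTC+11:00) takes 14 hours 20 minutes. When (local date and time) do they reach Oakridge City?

Convert departure to UTC: 9:40 AM + 10:00 = 7:40 PM UTC on Apr 6.
Add 4 hours 53 minutes leg 1 → 12:33 AM UTC (Apr 7).
Add 2 hours and 38 minutes layover in Beijing → 3:11 AM UTC.
Add 14 hours and 20 minutes leg 2 → 5:31 PM UTC.
Oakridge City is UTC+11:00, so local arrival = 5:31 PM + 11:00 = 4:31 AM on Apr 8.

4:31 AM on April 8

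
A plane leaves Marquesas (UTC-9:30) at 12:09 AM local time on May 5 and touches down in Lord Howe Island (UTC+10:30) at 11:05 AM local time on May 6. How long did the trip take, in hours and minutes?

Departure in UTC: 12:09 AM + 9:30 = 9:39 AM on May 5.
Arrival in UTC: 11:05 AM − 10:30 = 12:35 AM on May 6.
Elapsed = 12:35 AM − 9:39 AM (+1 day) = 14 hours 56 minutes.

14 hours 56 minutes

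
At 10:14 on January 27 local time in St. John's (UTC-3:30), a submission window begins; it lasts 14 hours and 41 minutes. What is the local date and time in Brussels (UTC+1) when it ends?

05:25 on January 28

Brussels is 4:30 ahead of St. John's.
After 14 hours 41 minutes it is 00:55 (Jan 28) in St. John's.
Shift by the zone difference: 00:55 + 4:30 = 05:25 on Jan 28 in Brussels.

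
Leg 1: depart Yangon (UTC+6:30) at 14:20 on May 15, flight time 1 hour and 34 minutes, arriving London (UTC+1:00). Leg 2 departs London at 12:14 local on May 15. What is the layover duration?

Convert departure to UTC: 14:20 − 6:30 = 07:50 UTC on May 15.
Add 1 hour and 34 minutes flight time → 09:24 UTC.
London is UTC+1:00, so local arrival = 09:24 + 1:00 = 10:24 on May 15.
Layover = 12:14 − 10:24 = 1 hour 50 minutes.

1 hour 50 minutes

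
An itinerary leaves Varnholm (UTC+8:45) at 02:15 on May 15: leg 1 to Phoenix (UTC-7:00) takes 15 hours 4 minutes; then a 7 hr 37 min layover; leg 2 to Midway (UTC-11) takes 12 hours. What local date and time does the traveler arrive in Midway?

17:11 on May 15

Convert departure to UTC: 02:15 − 8:45 = 17:30 UTC on May 14.
Add 15 hours 4 minutes leg 1 → 08:34 UTC (May 15).
Add 7 hours and 37 minutes layover in Phoenix → 16:11 UTC.
Add 12 hours leg 2 → 04:11 UTC (May 16).
Midway is UTC−11:00, so local arrival = 04:11 − 11:00 = 17:11 on May 15.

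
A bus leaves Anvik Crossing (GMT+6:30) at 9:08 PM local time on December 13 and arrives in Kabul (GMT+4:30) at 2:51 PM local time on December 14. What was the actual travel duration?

19 hours 43 minutes

Kabul is 2:00 behind Anvik Crossing.
Clock-face elapsed time (ignoring zones) is 17 hours 43 minutes.
Actual elapsed = 17 hours 43 minutes + 2:00 = 19 hours 43 minutes.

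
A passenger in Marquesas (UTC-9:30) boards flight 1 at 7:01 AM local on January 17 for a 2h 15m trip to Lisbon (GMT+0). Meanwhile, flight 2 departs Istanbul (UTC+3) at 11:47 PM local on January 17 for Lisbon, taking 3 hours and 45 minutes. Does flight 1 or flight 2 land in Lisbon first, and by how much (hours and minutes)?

the first, by 5 hours 46 minutes

Flight 1 in UTC: 7:01 AM + 9:30 = 4:31 PM on Jan 17.
+2 hours 15 minutes → arrive 6:46 PM UTC on Jan 17.
Flight 2 in UTC: 11:47 PM − 3:00 = 8:47 PM on Jan 17.
+3 hours and 45 minutes → arrive 12:32 AM UTC on Jan 18.
Flight 1 lands earlier by 5 hours 46 minutes.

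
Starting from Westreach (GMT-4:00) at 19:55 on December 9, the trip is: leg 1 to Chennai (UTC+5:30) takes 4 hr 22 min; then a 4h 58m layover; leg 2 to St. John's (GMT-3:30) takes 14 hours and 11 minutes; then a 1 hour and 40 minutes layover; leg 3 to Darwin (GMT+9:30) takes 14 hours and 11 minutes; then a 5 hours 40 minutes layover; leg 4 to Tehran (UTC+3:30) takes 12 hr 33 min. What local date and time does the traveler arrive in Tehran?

13:00 on Dec 12

Convert departure to UTC: 19:55 + 4:00 = 23:55 UTC on Dec 9.
Add 4 hours and 22 minutes leg 1 → 04:17 UTC (Dec 10).
Add 4 hours 58 minutes layover in Chennai → 09:15 UTC.
Add 14 hours 11 minutes leg 2 → 23:26 UTC.
Add 1 hour 40 minutes layover in St. John's → 01:06 UTC (Dec 11).
Add 14 hours and 11 minutes leg 3 → 15:17 UTC.
Add 5 hours 40 minutes layover in Darwin → 20:57 UTC.
Add 12 hours 33 minutes leg 4 → 09:30 UTC (Dec 12).
Tehran is UTC+3:30, so local arrival = 09:30 + 3:30 = 13:00 on Dec 12.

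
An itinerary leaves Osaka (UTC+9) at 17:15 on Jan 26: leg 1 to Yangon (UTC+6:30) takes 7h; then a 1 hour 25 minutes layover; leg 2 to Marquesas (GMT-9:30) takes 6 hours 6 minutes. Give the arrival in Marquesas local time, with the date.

13:16 on January 26

Convert departure to UTC: 17:15 − 9:00 = 08:15 UTC on Jan 26.
Add 7 hours leg 1 → 15:15 UTC.
Add 1 hour 25 minutes layover in Yangon → 16:40 UTC.
Add 6 hours 6 minutes leg 2 → 22:46 UTC.
Marquesas is UTC−9:30, so local arrival = 22:46 − 9:30 = 13:16 on Jan 26.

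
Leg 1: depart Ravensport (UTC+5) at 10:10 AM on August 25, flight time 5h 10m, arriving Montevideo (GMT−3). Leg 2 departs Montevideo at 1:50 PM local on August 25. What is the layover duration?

Convert departure to UTC: 10:10 AM − 5:00 = 5:10 AM UTC on Aug 25.
Add 5 hours and 10 minutes flight time → 10:20 AM UTC.
Montevideo is UTC−3:00, so local arrival = 10:20 AM − 3:00 = 7:20 AM on Aug 25.
Layover = 1:50 PM − 7:20 AM = 6 hours 30 minutes.

6 hours 30 minutes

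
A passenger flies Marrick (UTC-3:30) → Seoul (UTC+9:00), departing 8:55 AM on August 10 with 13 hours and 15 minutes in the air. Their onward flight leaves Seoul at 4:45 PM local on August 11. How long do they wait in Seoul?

6 hours 5 minutes

Convert departure to UTC: 8:55 AM + 3:30 = 12:25 PM UTC on Aug 10.
Add 13 hours and 15 minutes flight time → 1:40 AM UTC (Aug 11).
Seoul is UTC+9:00, so local arrival = 1:40 AM + 9:00 = 10:40 AM on Aug 11.
Layover = 4:45 PM − 10:40 AM = 6 hours 5 minutes.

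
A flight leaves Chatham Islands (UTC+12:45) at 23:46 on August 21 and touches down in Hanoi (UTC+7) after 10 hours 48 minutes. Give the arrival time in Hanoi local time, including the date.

Convert departure to UTC: 23:46 − 12:45 = 11:01 UTC on Aug 21.
Add 10 hours 48 minutes travel time → 21:49 UTC.
Hanoi is UTC+7:00, so local arrival = 21:49 + 7:00 = 04:49 on Aug 22.

04:49 on Aug 22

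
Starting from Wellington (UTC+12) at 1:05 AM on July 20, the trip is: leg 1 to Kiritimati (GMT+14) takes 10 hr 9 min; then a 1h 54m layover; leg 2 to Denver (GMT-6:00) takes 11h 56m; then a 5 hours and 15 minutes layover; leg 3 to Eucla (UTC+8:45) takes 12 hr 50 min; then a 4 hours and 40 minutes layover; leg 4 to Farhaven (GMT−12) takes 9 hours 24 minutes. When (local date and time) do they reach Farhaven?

Convert departure to UTC: 1:05 AM − 12:00 = 1:05 PM UTC on Jul 19.
Add 10 hours 9 minutes leg 1 → 11:14 PM UTC.
Add 1 hour and 54 minutes layover in Kiritimati → 1:08 AM UTC (Jul 20).
Add 11 hours and 56 minutes leg 2 → 1:04 PM UTC.
Add 5 hours and 15 minutes layover in Denver → 6:19 PM UTC.
Add 12 hours 50 minutes leg 3 → 7:09 AM UTC (Jul 21).
Add 4 hours and 40 minutes layover in Eucla → 11:49 AM UTC.
Add 9 hours 24 minutes leg 4 → 9:13 PM UTC.
Farhaven is UTC−12:00, so local arrival = 9:13 PM − 12:00 = 9:13 AM on Jul 21.

9:13 AM on July 21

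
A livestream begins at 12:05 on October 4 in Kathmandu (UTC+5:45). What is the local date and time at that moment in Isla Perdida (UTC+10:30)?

16:50 on October 4

In UTC: 12:05 − 5:45 = 06:20 on Oct 4.
Isla Perdida is UTC+10:30: 06:20 + 10:30 = 16:50 on Oct 4.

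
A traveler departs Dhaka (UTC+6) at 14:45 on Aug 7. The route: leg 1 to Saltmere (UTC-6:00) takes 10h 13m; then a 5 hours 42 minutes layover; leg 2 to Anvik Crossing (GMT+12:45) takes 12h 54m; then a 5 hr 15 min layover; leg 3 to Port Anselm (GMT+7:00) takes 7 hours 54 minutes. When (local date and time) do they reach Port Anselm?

Convert departure to UTC: 14:45 − 6:00 = 08:45 UTC on Aug 7.
Add 10 hours and 13 minutes leg 1 → 18:58 UTC.
Add 5 hours 42 minutes layover in Saltmere → 00:40 UTC (Aug 8).
Add 12 hours 54 minutes leg 2 → 13:34 UTC.
Add 5 hours 15 minutes layover in Anvik Crossing → 18:49 UTC.
Add 7 hours 54 minutes leg 3 → 02:43 UTC (Aug 9).
Port Anselm is UTC+7:00, so local arrival = 02:43 + 7:00 = 09:43 on Aug 9.

09:43 on Aug 9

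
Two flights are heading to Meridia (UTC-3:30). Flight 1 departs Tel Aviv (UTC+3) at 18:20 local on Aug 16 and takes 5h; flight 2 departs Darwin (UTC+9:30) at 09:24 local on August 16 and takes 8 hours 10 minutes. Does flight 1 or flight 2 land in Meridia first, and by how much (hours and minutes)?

the second, by 12 hours 16 minutes

Flight 1 in UTC: 18:20 − 3:00 = 15:20 on Aug 16.
+5 hours → arrive 20:20 UTC on Aug 16.
Flight 2 in UTC: 09:24 − 9:30 = 23:54 on Aug 15.
+8 hours and 10 minutes → arrive 08:04 UTC on Aug 16.
Flight 2 lands earlier by 12 hours 16 minutes.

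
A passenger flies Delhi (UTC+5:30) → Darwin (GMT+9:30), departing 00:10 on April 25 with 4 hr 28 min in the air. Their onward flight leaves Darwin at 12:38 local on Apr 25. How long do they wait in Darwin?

Convert departure to UTC: 00:10 − 5:30 = 18:40 UTC on Apr 24.
Add 4 hours and 28 minutes flight time → 23:08 UTC.
Darwin is UTC+9:30, so local arrival = 23:08 + 9:30 = 08:38 on Apr 25.
Layover = 12:38 − 08:38 = 4 hours.

4 hours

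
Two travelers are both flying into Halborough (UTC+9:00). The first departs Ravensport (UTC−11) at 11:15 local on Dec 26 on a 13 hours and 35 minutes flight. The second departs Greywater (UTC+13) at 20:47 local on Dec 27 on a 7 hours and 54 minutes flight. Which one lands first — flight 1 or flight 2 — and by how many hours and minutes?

the first, by 3 hours 51 minutes

Flight 1 in UTC: 11:15 + 11:00 = 22:15 on Dec 26.
+13 hours and 35 minutes → arrive 11:50 UTC on Dec 27.
Flight 2 in UTC: 20:47 − 13:00 = 07:47 on Dec 27.
+7 hours 54 minutes → arrive 15:41 UTC on Dec 27.
Flight 1 lands earlier by 3 hours 51 minutes.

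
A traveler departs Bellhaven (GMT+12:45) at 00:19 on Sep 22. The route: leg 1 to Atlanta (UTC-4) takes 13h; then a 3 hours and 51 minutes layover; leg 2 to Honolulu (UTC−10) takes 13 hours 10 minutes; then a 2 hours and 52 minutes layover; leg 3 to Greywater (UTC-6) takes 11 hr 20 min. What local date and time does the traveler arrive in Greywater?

Convert departure to UTC: 00:19 − 12:45 = 11:34 UTC on Sep 21.
Add 13 hours leg 1 → 00:34 UTC (Sep 22).
Add 3 hours and 51 minutes layover in Atlanta → 04:25 UTC.
Add 13 hours and 10 minutes leg 2 → 17:35 UTC.
Add 2 hours 52 minutes layover in Honolulu → 20:27 UTC.
Add 11 hours and 20 minutes leg 3 → 07:47 UTC (Sep 23).
Greywater is UTC−6:00, so local arrival = 07:47 − 6:00 = 01:47 on Sep 23.

01:47 on September 23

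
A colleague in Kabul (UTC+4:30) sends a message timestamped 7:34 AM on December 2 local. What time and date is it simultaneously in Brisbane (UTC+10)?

1:04 PM on December 2

Brisbane is 5:30 ahead of Kabul.
Shift by the zone difference: 7:34 AM + 5:30 = 1:04 PM on Dec 2 in Brisbane.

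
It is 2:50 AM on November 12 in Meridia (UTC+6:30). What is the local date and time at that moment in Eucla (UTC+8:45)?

5:05 AM on November 12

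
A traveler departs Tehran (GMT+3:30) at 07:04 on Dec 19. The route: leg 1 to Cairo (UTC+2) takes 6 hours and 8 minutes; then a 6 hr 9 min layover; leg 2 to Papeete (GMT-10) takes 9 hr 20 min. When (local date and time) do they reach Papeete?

15:11 on December 19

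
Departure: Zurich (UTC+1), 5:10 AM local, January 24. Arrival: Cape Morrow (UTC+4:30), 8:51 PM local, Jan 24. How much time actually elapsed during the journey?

Departure in UTC: 5:10 AM − 1:00 = 4:10 AM on Jan 24.
Arrival in UTC: 8:51 PM − 4:30 = 4:21 PM on Jan 24.
Elapsed = 4:21 PM − 4:10 AM = 12 hours 11 minutes.

12 hours 11 minutes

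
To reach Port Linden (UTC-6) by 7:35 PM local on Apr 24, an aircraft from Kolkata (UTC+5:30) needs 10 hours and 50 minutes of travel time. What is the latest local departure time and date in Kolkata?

8:15 PM on Apr 24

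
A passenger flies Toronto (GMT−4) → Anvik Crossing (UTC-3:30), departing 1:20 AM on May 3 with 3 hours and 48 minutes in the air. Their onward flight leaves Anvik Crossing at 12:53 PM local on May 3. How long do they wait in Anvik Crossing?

Convert departure to UTC: 1:20 AM + 4:00 = 5:20 AM UTC on May 3.
Add 3 hours and 48 minutes flight time → 9:08 AM UTC.
Anvik Crossing is UTC−3:30, so local arrival = 9:08 AM − 3:30 = 5:38 AM on May 3.
Layover = 12:53 PM − 5:38 AM = 7 hours 15 minutes.

7 hours 15 minutes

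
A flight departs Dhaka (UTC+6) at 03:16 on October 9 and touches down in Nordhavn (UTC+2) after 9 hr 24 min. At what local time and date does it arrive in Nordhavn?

08:40 on October 9

Convert departure to UTC: 03:16 − 6:00 = 21:16 UTC on Oct 8.
Add 9 hours and 24 minutes travel time → 06:40 UTC (Oct 9).
Nordhavn is UTC+2:00, so local arrival = 06:40 + 2:00 = 08:40 on Oct 9.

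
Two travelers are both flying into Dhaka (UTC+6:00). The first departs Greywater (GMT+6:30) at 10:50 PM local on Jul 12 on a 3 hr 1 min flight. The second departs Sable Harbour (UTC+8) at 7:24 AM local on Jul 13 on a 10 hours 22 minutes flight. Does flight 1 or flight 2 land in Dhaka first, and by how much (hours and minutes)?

the first, by 14 hours 25 minutes

Flight 1 in UTC: 10:50 PM − 6:30 = 4:20 PM on Jul 12.
+3 hours 1 minute → arrive 7:21 PM UTC on Jul 12.
Flight 2 in UTC: 7:24 AM − 8:00 = 11:24 PM on Jul 12.
+10 hours and 22 minutes → arrive 9:46 AM UTC on Jul 13.
Flight 1 lands earlier by 14 hours 25 minutes.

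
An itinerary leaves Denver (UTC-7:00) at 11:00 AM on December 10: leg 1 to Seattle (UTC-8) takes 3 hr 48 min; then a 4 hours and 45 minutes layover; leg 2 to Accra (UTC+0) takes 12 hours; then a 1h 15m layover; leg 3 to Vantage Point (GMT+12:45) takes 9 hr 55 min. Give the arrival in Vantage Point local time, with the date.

2:28 PM on December 12

Convert departure to UTC: 11:00 AM + 7:00 = 6:00 PM UTC on Dec 10.
Add 3 hours and 48 minutes leg 1 → 9:48 PM UTC.
Add 4 hours 45 minutes layover in Seattle → 2:33 AM UTC (Dec 11).
Add 12 hours leg 2 → 2:33 PM UTC.
Add 1 hour and 15 minutes layover in Accra → 3:48 PM UTC.
Add 9 hours and 55 minutes leg 3 → 1:43 AM UTC (Dec 12).
Vantage Point is UTC+12:45, so local arrival = 1:43 AM + 12:45 = 2:28 PM on Dec 12.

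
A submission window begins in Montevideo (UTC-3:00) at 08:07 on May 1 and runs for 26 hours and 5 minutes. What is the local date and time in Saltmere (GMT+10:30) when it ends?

23:42 on May 2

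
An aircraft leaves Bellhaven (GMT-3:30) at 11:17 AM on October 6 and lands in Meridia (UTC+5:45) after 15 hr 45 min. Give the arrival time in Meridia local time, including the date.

12:17 PM on Oct 7

Convert departure to UTC: 11:17 AM + 3:30 = 2:47 PM UTC on Oct 6.
Add 15 hours and 45 minutes travel time → 6:32 AM UTC (Oct 7).
Meridia is UTC+5:45, so local arrival = 6:32 AM + 5:45 = 12:17 PM on Oct 7.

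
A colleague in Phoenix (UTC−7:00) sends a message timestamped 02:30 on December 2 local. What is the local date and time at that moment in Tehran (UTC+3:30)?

Tehran is 10:30 ahead of Phoenix.
Shift by the zone difference: 02:30 + 10:30 = 13:00 on Dec 2 in Tehran.

13:00 on December 2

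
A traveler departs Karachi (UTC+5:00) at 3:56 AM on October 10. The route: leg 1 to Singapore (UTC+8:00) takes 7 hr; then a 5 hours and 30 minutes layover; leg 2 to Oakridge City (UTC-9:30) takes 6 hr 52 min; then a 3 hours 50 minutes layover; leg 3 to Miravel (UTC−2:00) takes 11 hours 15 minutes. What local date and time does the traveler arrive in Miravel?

7:23 AM on October 11

Convert departure to UTC: 3:56 AM − 5:00 = 10:56 PM UTC on Oct 9.
Add 7 hours leg 1 → 5:56 AM UTC (Oct 10).
Add 5 hours and 30 minutes layover in Singapore → 11:26 AM UTC.
Add 6 hours 52 minutes leg 2 → 6:18 PM UTC.
Add 3 hours and 50 minutes layover in Oakridge City → 10:08 PM UTC.
Add 11 hours and 15 minutes leg 3 → 9:23 AM UTC (Oct 11).
Miravel is UTC−2:00, so local arrival = 9:23 AM − 2:00 = 7:23 AM on Oct 11.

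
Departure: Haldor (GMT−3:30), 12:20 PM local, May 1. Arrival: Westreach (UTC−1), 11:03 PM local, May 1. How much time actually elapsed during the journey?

8 hours 13 minutes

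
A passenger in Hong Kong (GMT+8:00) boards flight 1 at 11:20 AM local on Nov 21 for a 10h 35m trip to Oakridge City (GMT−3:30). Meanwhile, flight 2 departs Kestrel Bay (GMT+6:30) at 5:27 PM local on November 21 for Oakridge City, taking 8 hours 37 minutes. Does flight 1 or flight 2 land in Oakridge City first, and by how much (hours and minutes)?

Flight 1 in UTC: 11:20 AM − 8:00 = 3:20 AM on Nov 21.
+10 hours 35 minutes → arrive 1:55 PM UTC on Nov 21.
Flight 2 in UTC: 5:27 PM − 6:30 = 10:57 AM on Nov 21.
+8 hours 37 minutes → arrive 7:34 PM UTC on Nov 21.
Flight 1 lands earlier by 5 hours 39 minutes.

the first, by 5 hours 39 minutes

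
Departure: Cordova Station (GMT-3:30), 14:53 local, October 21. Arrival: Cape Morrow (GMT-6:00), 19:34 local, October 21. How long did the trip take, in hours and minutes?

7 hours 11 minutes

Departure in UTC: 14:53 + 3:30 = 18:23 on Oct 21.
Arrival in UTC: 19:34 + 6:00 = 01:34 on Oct 22.
Elapsed = 01:34 − 18:23 (+1 day) = 7 hours 11 minutes.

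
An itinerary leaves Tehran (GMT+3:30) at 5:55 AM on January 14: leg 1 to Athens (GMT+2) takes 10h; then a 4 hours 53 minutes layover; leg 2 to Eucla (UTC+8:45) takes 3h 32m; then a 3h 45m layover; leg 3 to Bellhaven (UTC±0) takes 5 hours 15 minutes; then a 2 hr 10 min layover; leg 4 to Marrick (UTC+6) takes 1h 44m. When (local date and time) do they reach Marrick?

Convert departure to UTC: 5:55 AM − 3:30 = 2:25 AM UTC on Jan 14.
Add 10 hours leg 1 → 12:25 PM UTC.
Add 4 hours 53 minutes layover in Athens → 5:18 PM UTC.
Add 3 hours 32 minutes leg 2 → 8:50 PM UTC.
Add 3 hours and 45 minutes layover in Eucla → 12:35 AM UTC (Jan 15).
Add 5 hours 15 minutes leg 3 → 5:50 AM UTC.
Add 2 hours and 10 minutes layover in Bellhaven → 8:00 AM UTC.
Add 1 hour and 44 minutes leg 4 → 9:44 AM UTC.
Marrick is UTC+6:00, so local arrival = 9:44 AM + 6:00 = 3:44 PM on Jan 15.

3:44 PM on January 15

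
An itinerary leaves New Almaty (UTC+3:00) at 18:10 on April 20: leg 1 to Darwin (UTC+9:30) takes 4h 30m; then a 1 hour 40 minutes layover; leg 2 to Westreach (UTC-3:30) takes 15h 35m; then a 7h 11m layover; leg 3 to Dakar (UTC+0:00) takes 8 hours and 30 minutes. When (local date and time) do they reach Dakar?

Convert departure to UTC: 18:10 − 3:00 = 15:10 UTC on Apr 20.
Add 4 hours 30 minutes leg 1 → 19:40 UTC.
Add 1 hour 40 minutes layover in Darwin → 21:20 UTC.
Add 15 hours and 35 minutes leg 2 → 12:55 UTC (Apr 21).
Add 7 hours 11 minutes layover in Westreach → 20:06 UTC.
Add 8 hours and 30 minutes leg 3 → 04:36 UTC (Apr 22).
Dakar is UTC+0, so local arrival is the same: 04:36 on Apr 22.

04:36 on Apr 22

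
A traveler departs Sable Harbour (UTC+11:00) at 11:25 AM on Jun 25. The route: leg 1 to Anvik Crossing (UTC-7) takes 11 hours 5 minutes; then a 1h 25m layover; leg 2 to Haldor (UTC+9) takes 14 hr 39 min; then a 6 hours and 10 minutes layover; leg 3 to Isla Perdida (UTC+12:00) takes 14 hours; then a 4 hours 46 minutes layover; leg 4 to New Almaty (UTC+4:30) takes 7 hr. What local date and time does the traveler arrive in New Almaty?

4:00 PM on June 27

Convert departure to UTC: 11:25 AM − 11:00 = 12:25 AM UTC on Jun 25.
Add 11 hours 5 minutes leg 1 → 11:30 AM UTC.
Add 1 hour and 25 minutes layover in Anvik Crossing → 12:55 PM UTC.
Add 14 hours 39 minutes leg 2 → 3:34 AM UTC (Jun 26).
Add 6 hours and 10 minutes layover in Haldor → 9:44 AM UTC.
Add 14 hours leg 3 → 11:44 PM UTC.
Add 4 hours and 46 minutes layover in Isla Perdida → 4:30 AM UTC (Jun 27).
Add 7 hours leg 4 → 11:30 AM UTC.
New Almaty is UTC+4:30, so local arrival = 11:30 AM + 4:30 = 4:00 PM on Jun 27.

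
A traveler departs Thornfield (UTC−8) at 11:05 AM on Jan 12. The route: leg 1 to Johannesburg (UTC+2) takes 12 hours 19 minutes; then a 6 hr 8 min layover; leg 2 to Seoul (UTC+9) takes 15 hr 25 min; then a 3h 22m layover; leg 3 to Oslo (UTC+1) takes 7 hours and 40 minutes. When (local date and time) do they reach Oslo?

4:59 PM on January 14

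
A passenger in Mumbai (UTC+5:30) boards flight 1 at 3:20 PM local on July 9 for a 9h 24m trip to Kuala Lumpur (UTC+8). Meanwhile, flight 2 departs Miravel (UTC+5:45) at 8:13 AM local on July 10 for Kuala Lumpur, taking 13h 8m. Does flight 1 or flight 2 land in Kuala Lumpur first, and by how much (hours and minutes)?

the first, by 20 hours 22 minutes

Flight 1 in UTC: 3:20 PM − 5:30 = 9:50 AM on Jul 9.
+9 hours 24 minutes → arrive 7:14 PM UTC on Jul 9.
Flight 2 in UTC: 8:13 AM − 5:45 = 2:28 AM on Jul 10.
+13 hours and 8 minutes → arrive 3:36 PM UTC on Jul 10.
Flight 1 lands earlier by 20 hours 22 minutes.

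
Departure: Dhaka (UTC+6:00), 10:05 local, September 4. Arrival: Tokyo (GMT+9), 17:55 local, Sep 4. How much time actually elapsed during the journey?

Departure in UTC: 10:05 − 6:00 = 04:05 on Sep 4.
Arrival in UTC: 17:55 − 9:00 = 08:55 on Sep 4.
Elapsed = 08:55 − 04:05 = 4 hours 50 minutes.

4 hours 50 minutes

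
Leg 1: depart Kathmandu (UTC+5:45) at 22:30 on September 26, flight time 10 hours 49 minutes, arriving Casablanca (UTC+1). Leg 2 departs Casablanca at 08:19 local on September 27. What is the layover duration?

Convert departure to UTC: 22:30 − 5:45 = 16:45 UTC on Sep 26.
Add 10 hours 49 minutes flight time → 03:34 UTC (Sep 27).
Casablanca is UTC+1:00, so local arrival = 03:34 + 1:00 = 04:34 on Sep 27.
Layover = 08:19 − 04:34 = 3 hours 45 minutes.

3 hours 45 minutes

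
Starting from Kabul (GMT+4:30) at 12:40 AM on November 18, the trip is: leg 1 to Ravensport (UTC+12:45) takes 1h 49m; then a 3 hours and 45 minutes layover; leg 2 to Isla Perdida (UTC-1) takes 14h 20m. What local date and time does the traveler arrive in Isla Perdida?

3:04 PM on Nov 18

Convert departure to UTC: 12:40 AM − 4:30 = 8:10 PM UTC on Nov 17.
Add 1 hour 49 minutes leg 1 → 9:59 PM UTC.
Add 3 hours 45 minutes layover in Ravensport → 1:44 AM UTC (Nov 18).
Add 14 hours 20 minutes leg 2 → 4:04 PM UTC.
Isla Perdida is UTC−1:00, so local arrival = 4:04 PM − 1:00 = 3:04 PM on Nov 18.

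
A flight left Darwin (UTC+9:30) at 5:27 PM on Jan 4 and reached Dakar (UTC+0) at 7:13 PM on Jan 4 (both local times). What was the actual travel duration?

11 hours 16 minutes

Departure in UTC: 5:27 PM − 9:30 = 7:57 AM on Jan 4.
Arrival is already UTC: 7:13 PM on Jan 4.
Elapsed = 7:13 PM − 7:57 AM = 11 hours 16 minutes.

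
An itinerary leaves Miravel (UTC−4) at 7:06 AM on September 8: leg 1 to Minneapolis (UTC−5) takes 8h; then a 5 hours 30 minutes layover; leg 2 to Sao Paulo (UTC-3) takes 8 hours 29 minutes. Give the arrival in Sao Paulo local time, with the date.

Convert departure to UTC: 7:06 AM + 4:00 = 11:06 AM UTC on Sep 8.
Add 8 hours leg 1 → 7:06 PM UTC.
Add 5 hours and 30 minutes layover in Minneapolis → 12:36 AM UTC (Sep 9).
Add 8 hours and 29 minutes leg 2 → 9:05 AM UTC.
Sao Paulo is UTC−3:00, so local arrival = 9:05 AM − 3:00 = 6:05 AM on Sep 9.

6:05 AM on September 9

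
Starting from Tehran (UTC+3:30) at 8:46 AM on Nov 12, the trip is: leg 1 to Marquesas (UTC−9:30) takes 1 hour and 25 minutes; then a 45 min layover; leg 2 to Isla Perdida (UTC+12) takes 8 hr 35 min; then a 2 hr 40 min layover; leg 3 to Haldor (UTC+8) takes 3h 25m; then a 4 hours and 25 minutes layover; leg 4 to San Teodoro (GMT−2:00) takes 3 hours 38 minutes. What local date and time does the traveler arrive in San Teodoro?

4:09 AM on Nov 13

Convert departure to UTC: 8:46 AM − 3:30 = 5:16 AM UTC on Nov 12.
Add 1 hour 25 minutes leg 1 → 6:41 AM UTC.
Add 45 minutes layover in Marquesas → 7:26 AM UTC.
Add 8 hours and 35 minutes leg 2 → 4:01 PM UTC.
Add 2 hours 40 minutes layover in Isla Perdida → 6:41 PM UTC.
Add 3 hours 25 minutes leg 3 → 10:06 PM UTC.
Add 4 hours and 25 minutes layover in Haldor → 2:31 AM UTC (Nov 13).
Add 3 hours and 38 minutes leg 4 → 6:09 AM UTC.
San Teodoro is UTC−2:00, so local arrival = 6:09 AM − 2:00 = 4:09 AM on Nov 13.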